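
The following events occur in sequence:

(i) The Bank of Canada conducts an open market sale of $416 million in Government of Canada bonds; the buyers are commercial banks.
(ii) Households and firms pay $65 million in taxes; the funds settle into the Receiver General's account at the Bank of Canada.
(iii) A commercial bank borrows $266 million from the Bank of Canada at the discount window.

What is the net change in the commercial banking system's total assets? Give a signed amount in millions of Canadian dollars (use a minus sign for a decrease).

Bank of Canada balance sheet:
  Assets:      Securities −$416M, Loans to banks +$266M
  Liabilities: Bank reserves −$215M, Government deposits +$65M
Commercial banking system:
  Assets:      Reserves at CB −$215M, Securities +$416M
  Liabilities: Checkable deposits −$65M, Borrowings from CB +$266M
Change in total bank assets = +$201 million.

+$201 million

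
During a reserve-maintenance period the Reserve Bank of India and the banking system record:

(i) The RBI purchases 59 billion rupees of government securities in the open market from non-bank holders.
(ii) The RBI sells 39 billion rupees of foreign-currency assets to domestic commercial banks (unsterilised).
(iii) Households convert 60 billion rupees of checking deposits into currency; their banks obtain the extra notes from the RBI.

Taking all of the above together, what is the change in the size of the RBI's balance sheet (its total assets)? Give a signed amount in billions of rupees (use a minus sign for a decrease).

RBI balance sheet:
  Assets:      Securities +59B, Foreign assets −39B
  Liabilities: Bank reserves −40B, Currency in circulation +60B
Change in total RBI assets = +20 billion.

+20 billion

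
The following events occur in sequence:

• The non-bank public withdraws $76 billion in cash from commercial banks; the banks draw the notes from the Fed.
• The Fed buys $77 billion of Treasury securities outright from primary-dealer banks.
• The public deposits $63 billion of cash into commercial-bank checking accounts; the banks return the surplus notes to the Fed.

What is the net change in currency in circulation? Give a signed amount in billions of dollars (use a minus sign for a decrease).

Currency withdrawal $76 billion: notes leave the central bank → +$76B.
OMO purchase (from banks) $77 billion: no currency enters or leaves circulation → 0.
Currency deposit $63 billion: notes return to the central bank → −$63B.
Net: 76 + 0 − 63 = +$13 billion.

+$13 billion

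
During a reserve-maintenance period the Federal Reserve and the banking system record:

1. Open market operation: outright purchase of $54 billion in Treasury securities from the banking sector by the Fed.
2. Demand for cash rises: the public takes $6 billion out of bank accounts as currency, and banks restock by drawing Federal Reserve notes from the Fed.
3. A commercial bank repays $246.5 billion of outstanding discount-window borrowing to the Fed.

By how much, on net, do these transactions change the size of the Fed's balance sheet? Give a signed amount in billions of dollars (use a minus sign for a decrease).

-$192.5 billion

Fed balance sheet:
  Assets:      Securities +$54B, Loans to banks −$246.5B
  Liabilities: Bank reserves −$198.5B, Currency in circulation +$6B
Change in total Fed assets = -$192.5 billion.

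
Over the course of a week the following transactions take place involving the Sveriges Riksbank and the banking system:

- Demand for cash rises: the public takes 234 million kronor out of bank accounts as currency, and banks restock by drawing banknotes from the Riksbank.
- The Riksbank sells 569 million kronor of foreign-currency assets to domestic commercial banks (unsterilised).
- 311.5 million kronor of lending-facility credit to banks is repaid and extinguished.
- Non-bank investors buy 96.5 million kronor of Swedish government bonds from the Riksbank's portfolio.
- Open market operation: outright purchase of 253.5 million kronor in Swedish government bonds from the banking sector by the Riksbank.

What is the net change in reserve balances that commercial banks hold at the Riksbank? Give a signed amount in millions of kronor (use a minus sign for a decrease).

-957.5 million

Riksbank balance sheet:
  Assets:      Securities +157M, Loans to banks −311.5M, Foreign assets −569M
  Liabilities: Bank reserves −957.5M, Currency in circulation +234M
So the change in reserve balances that commercial banks hold at the Riksbank is -957.5 million.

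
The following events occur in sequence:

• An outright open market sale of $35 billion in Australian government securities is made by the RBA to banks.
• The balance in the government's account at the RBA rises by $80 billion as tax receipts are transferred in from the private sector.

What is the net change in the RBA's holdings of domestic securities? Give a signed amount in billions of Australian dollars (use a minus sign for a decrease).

OMO sale (to banks) $35 billion: securities removed from the RBA's portfolio → −$35B.
Government account inflow $80 billion: the RBA's securities portfolio is untouched → 0.
Net: −35 + 0 = -$35 billion.

-$35 billion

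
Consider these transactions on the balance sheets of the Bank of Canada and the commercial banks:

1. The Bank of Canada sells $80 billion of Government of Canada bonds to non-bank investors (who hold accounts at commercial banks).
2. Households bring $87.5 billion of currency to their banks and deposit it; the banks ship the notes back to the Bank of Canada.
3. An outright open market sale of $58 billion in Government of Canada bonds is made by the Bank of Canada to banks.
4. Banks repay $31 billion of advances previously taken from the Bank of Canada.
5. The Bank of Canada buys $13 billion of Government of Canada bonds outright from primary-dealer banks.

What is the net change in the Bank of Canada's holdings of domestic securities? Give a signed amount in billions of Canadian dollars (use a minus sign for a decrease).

Asset sale (to non-banks) $80 billion: securities removed from the Bank of Canada's portfolio → −$80B.
Currency deposit $87.5 billion: the Bank of Canada's securities portfolio is untouched → 0.
OMO sale (to banks) $58 billion: securities removed from the Bank of Canada's portfolio → −$58B.
Discount-window repayment $31 billion: the Bank of Canada's securities portfolio is untouched → 0.
OMO purchase (from banks) $13 billion: securities added to the Bank of Canada's portfolio → +$13B.
Net: −80 + 0 − 58 + 0 + 13 = -$125 billion.

-$125 billion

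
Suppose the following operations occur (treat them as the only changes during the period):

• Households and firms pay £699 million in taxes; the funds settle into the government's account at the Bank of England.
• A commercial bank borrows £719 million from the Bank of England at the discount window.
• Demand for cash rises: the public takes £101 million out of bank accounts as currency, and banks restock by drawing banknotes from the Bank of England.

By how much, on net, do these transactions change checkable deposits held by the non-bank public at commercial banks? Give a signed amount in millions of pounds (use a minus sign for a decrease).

Government account inflow £699 million: non-bank counterparties' bank balances fall → −£699M.
Discount-window loan £719 million: the counterparty is a bank, so public deposits are unchanged → 0.
Currency withdrawal £101 million: non-bank counterparties' bank balances fall → −£101M.
Net: −699 + 0 − 101 = -£800 million.

-£800 million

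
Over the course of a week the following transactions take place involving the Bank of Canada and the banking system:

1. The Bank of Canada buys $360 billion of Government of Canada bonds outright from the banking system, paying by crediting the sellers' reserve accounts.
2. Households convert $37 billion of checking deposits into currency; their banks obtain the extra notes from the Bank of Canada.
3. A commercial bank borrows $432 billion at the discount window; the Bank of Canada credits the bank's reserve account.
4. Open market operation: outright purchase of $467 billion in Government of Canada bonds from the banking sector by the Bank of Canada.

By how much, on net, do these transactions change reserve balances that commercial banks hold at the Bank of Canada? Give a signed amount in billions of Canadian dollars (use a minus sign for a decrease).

OMO purchase (from banks) $360 billion: the Bank of Canada pays by crediting reserve accounts → +$360B.
Currency withdrawal $37 billion: banks swap reserves for currency → −$37B.
Discount-window loan $432 billion: the loan is credited to the bank's reserve account → +$432B.
OMO purchase (from banks) $467 billion: the Bank of Canada pays by crediting reserve accounts → +$467B.
Net: 360 − 37 + 432 + 467 = +$1222 billion.

+$1222 billion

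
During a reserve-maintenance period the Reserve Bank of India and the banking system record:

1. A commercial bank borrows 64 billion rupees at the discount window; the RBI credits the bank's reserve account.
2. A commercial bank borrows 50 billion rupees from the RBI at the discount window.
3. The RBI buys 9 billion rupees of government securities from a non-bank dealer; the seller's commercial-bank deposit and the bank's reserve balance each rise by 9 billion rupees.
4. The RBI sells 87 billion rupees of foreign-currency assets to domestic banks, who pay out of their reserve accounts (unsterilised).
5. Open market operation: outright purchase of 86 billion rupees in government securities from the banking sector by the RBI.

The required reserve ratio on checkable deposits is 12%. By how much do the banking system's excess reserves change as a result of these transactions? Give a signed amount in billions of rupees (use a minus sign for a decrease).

+120.92 billion

Discount-window loan 64 billion rupees: reserves +64B, deposits 0.
Discount-window loan 50 billion rupees: reserves +50B, deposits 0.
Asset purchase (from non-banks) 9 billion rupees: reserves +9B, deposits +9B.
FX sale 87 billion rupees: reserves −87B, deposits 0.
OMO purchase (from banks) 86 billion rupees: reserves +86B, deposits 0.
Totals: Δreserves = +122B, Δdeposits = +9B.
Δrequired reserves = 12% × +9B = +1.08B.
Δexcess reserves = Δreserves − Δrequired = +122B − (+1.08B) = +120.92 billion.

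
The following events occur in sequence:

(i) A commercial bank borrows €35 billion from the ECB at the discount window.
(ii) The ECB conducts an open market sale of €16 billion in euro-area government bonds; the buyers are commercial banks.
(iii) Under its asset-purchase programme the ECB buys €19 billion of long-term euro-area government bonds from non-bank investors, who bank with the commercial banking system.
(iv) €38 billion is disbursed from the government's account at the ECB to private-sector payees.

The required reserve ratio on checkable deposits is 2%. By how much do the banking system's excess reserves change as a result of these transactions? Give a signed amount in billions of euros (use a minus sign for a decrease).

+€74.86 billion

Discount-window loan €35 billion: reserves +€35B, deposits 0.
OMO sale (to banks) €16 billion: reserves −€16B, deposits 0.
Asset purchase (from non-banks) €19 billion: reserves +€19B, deposits +€19B.
Government spending €38 billion: reserves +€38B, deposits +€38B.
Totals: Δreserves = +€76B, Δdeposits = +€57B.
Δrequired reserves = 2% × +€57B = +€1.14B.
Δexcess reserves = Δreserves − Δrequired = +€76B − (+€1.14B) = +€74.86 billion.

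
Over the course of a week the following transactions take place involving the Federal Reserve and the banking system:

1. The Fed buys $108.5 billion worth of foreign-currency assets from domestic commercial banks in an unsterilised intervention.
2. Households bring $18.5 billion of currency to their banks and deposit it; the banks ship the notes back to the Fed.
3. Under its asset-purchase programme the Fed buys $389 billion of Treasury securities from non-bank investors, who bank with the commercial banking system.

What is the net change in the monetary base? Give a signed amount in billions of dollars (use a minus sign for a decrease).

FX purchase $108.5 billion: Fed balance sheet expands → +$108.5B.
Currency deposit $18.5 billion: just a shift between currency and reserves — both are base money → 0.
Asset purchase (from non-banks) $389 billion: Fed balance sheet expands → +$389B.
Net: 108.5 + 0 + 389 = +$497.5 billion.

+$497.5 billion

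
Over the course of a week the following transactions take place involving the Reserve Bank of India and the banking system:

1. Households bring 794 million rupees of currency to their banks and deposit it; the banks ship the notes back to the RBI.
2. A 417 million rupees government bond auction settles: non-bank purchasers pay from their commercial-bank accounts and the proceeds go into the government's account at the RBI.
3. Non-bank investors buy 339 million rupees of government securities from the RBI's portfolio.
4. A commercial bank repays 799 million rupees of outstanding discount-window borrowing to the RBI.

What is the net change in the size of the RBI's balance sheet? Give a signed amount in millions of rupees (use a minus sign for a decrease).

-1138 million

RBI balance sheet:
  Assets:      Securities −339M, Loans to banks −799M
  Liabilities: Bank reserves −761M, Currency in circulation −794M, Government deposits +417M
Change in total RBI assets = -1138 million.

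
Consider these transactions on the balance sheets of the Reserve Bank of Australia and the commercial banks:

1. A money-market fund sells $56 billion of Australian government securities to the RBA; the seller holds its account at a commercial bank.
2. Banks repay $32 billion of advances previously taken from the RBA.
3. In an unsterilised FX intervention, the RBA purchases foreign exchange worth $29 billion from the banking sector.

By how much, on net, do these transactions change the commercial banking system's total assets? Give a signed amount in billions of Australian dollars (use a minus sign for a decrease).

+$24 billion

Asset purchase (from non-banks) $56 billion: bank balance sheets expand → +$56B.
Discount-window repayment $32 billion: bank balance sheets shrink → −$32B.
FX purchase $29 billion: just an asset swap on bank balance sheets → 0.
Net: 56 − 32 + 0 = +$24 billion.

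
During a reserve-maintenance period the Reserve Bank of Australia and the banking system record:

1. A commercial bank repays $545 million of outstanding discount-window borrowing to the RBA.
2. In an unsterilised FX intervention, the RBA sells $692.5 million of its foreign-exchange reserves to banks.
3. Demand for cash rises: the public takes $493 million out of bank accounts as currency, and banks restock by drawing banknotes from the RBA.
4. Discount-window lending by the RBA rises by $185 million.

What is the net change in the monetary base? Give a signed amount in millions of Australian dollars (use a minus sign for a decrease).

-$1052.5 million

RBA balance sheet:
  Assets:      Loans to banks −$360M, Foreign assets −$692.5M
  Liabilities: Bank reserves −$1545.5M, Currency in circulation +$493M
Monetary base = currency + reserves: +$493M + (−$1545.5M) = -$1052.5 million.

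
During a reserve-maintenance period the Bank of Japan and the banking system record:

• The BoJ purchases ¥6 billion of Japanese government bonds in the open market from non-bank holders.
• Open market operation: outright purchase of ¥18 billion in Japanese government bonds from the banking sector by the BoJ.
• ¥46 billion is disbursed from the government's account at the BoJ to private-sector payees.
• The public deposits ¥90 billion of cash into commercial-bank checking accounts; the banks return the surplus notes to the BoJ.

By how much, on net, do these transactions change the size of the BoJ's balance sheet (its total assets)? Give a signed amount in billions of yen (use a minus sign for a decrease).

+¥24 billion

Asset purchase (from non-banks) ¥6 billion: a BoJ asset is acquired → +¥6B.
OMO purchase (from banks) ¥18 billion: a BoJ asset is acquired → +¥18B.
Government spending ¥46 billion: only the composition of liabilities changes → 0.
Currency deposit ¥90 billion: only the composition of liabilities changes → 0.
Net: 6 + 18 + 0 + 0 = +¥24 billion.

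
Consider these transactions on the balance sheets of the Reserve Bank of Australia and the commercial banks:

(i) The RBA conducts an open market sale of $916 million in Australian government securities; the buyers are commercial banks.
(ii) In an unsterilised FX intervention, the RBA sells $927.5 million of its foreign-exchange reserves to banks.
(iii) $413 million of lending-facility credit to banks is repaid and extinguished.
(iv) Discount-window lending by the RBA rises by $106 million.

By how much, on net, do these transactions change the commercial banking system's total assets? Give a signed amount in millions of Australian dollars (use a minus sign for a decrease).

OMO sale (to banks) $916 million: just an asset swap on bank balance sheets → 0.
FX sale $927.5 million: just an asset swap on bank balance sheets → 0.
Discount-window repayment $413 million: bank balance sheets shrink → −$413M.
Discount-window loan $106 million: bank balance sheets expand → +$106M.
Net: 0 + 0 − 413 + 106 = -$307 million.

-$307 million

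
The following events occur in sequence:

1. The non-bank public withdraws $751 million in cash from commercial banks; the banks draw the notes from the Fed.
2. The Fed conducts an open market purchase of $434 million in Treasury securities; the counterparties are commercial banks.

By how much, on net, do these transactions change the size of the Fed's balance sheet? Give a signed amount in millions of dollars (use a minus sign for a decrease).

+$434 million

Fed balance sheet:
  Assets:      Securities +$434M
  Liabilities: Bank reserves −$317M, Currency in circulation +$751M
Change in total Fed assets = +$434 million.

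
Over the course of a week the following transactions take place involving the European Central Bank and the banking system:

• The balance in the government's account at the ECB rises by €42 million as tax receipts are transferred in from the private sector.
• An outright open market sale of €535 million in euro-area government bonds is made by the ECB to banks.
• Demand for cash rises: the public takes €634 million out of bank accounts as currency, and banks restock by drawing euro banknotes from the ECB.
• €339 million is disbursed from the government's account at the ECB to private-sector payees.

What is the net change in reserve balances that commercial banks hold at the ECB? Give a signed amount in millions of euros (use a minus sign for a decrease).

-€872 million

ECB balance sheet:
  Assets:      Securities −€535M
  Liabilities: Bank reserves −€872M, Currency in circulation +€634M, Government deposits −€297M
Commercial banking system:
  Assets:      Reserves at CB −€872M, Securities +€535M
  Liabilities: Checkable deposits −€337M
So the change in reserve balances that commercial banks hold at the ECB is -€872 million.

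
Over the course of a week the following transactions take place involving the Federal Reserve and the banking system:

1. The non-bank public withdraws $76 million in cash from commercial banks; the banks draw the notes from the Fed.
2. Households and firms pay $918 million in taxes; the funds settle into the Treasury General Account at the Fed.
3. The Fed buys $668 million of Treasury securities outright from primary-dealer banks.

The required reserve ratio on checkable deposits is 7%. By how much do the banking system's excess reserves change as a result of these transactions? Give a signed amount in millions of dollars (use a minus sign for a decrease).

Currency withdrawal $76 million: reserves −$76M, deposits −$76M.
Government account inflow $918 million: reserves −$918M, deposits −$918M.
OMO purchase (from banks) $668 million: reserves +$668M, deposits 0.
Totals: Δreserves = −$326M, Δdeposits = −$994M.
Δrequired reserves = 7% × −$994M = −$69.58M.
Δexcess reserves = Δreserves − Δrequired = −$326M − (−$69.58M) = -$256.42 million.

-$256.42 million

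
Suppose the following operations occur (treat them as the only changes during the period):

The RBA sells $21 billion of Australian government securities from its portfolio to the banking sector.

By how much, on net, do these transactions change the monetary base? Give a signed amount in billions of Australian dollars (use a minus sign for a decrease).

OMO sale (to banks) $21 billion: RBA balance sheet contracts → −$21B.

-$21 billion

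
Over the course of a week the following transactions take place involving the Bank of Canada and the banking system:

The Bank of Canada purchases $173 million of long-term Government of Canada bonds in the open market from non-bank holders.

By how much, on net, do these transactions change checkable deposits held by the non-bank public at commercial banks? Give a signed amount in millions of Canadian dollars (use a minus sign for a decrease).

+$173 million

Bank of Canada balance sheet:
  Assets:      Securities +$173M
  Liabilities: Bank reserves +$173M
Commercial banking system:
  Assets:      Reserves at CB +$173M
  Liabilities: Checkable deposits +$173M
So the change in checkable deposits held by the non-bank public at commercial banks is +$173 million.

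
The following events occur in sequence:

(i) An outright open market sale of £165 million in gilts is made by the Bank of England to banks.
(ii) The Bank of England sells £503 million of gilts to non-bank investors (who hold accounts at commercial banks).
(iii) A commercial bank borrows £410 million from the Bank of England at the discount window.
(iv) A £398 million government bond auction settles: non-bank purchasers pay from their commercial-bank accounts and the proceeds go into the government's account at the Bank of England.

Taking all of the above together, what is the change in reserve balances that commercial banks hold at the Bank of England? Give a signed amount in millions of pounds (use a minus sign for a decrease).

Bank of England balance sheet:
  Assets:      Securities −£668M, Loans to banks +£410M
  Liabilities: Bank reserves −£656M, Government deposits +£398M
Commercial banking system:
  Assets:      Reserves at CB −£656M, Securities +£165M
  Liabilities: Checkable deposits −£901M, Borrowings from CB +£410M
So the change in reserve balances that commercial banks hold at the Bank of England is -£656 million.

-£656 million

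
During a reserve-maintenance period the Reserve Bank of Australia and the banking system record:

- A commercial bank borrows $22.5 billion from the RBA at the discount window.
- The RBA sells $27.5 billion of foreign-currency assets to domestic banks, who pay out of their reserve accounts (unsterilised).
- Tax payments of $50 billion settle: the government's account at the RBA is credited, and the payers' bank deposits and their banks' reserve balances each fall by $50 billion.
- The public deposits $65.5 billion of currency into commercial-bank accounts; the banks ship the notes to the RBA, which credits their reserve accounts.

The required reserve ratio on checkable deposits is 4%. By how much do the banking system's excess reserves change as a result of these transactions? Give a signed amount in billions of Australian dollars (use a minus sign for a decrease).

Discount-window loan $22.5 billion: reserves +$22.5B, deposits 0.
FX sale $27.5 billion: reserves −$27.5B, deposits 0.
Government account inflow $50 billion: reserves −$50B, deposits −$50B.
Currency deposit $65.5 billion: reserves +$65.5B, deposits +$65.5B.
Totals: Δreserves = +$10.5B, Δdeposits = +$15.5B.
Δrequired reserves = 4% × +$15.5B = +$0.62B.
Δexcess reserves = Δreserves − Δrequired = +$10.5B − (+$0.62B) = +$9.88 billion.

+$9.88 billion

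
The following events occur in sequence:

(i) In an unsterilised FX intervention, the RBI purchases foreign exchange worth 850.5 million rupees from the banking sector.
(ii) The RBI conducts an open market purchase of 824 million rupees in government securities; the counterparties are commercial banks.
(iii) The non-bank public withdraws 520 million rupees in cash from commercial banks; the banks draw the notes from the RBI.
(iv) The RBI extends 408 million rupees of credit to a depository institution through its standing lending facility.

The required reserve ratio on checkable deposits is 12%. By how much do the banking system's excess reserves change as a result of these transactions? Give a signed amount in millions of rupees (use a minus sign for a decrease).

+1624.9 million

FX purchase 850.5 million rupees: reserves +850.5M, deposits 0.
OMO purchase (from banks) 824 million rupees: reserves +824M, deposits 0.
Currency withdrawal 520 million rupees: reserves −520M, deposits −520M.
Discount-window loan 408 million rupees: reserves +408M, deposits 0.
Totals: Δreserves = +1562.5M, Δdeposits = −520M.
Δrequired reserves = 12% × −520M = −62.4M.
Δexcess reserves = Δreserves − Δrequired = +1562.5M − (−62.4M) = +1624.9 million.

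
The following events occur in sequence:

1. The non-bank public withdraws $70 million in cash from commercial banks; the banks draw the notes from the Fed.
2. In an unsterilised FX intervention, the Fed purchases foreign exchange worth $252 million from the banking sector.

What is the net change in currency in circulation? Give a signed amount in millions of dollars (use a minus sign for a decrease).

Fed balance sheet:
  Assets:      Foreign assets +$252M
  Liabilities: Bank reserves +$182M, Currency in circulation +$70M
So the change in currency in circulation is +$70 million.

+$70 million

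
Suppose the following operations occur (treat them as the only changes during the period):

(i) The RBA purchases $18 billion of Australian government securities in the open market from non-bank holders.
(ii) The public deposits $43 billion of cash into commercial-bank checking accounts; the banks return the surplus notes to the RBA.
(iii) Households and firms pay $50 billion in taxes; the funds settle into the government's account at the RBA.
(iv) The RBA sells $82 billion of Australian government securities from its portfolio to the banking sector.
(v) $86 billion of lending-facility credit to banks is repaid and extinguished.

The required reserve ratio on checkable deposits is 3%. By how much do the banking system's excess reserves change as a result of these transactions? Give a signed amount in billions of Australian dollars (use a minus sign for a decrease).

Asset purchase (from non-banks) $18 billion: reserves +$18B, deposits +$18B.
Currency deposit $43 billion: reserves +$43B, deposits +$43B.
Government account inflow $50 billion: reserves −$50B, deposits −$50B.
OMO sale (to banks) $82 billion: reserves −$82B, deposits 0.
Discount-window repayment $86 billion: reserves −$86B, deposits 0.
Totals: Δreserves = −$157B, Δdeposits = +$11B.
Δrequired reserves = 3% × +$11B = +$0.33B.
Δexcess reserves = Δreserves − Δrequired = −$157B − (+$0.33B) = -$157.33 billion.

-$157.33 billion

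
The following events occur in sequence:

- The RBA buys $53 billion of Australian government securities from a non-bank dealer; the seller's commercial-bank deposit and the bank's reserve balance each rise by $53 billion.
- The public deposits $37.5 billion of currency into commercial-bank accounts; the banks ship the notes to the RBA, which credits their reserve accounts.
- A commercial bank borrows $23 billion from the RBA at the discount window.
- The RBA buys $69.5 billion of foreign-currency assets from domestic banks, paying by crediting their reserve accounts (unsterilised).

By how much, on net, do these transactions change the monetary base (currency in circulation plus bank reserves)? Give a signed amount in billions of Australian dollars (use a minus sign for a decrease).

Asset purchase (from non-banks) $53 billion: RBA balance sheet expands → +$53B.
Currency deposit $37.5 billion: just a shift between currency and reserves — both are base money → 0.
Discount-window loan $23 billion: RBA balance sheet expands → +$23B.
FX purchase $69.5 billion: RBA balance sheet expands → +$69.5B.
Net: 53 + 0 + 23 + 69.5 = +$145.5 billion.

+$145.5 billion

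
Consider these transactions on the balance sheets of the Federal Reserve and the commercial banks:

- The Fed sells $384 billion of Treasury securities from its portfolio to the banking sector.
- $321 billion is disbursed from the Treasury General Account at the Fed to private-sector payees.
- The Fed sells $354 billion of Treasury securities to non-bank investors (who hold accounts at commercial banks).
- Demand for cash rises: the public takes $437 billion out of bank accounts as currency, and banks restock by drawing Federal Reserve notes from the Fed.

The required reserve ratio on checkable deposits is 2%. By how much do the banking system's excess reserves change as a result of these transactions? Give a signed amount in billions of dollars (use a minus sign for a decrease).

OMO sale (to banks) $384 billion: reserves −$384B, deposits 0.
Government spending $321 billion: reserves +$321B, deposits +$321B.
Asset sale (to non-banks) $354 billion: reserves −$354B, deposits −$354B.
Currency withdrawal $437 billion: reserves −$437B, deposits −$437B.
Totals: Δreserves = −$854B, Δdeposits = −$470B.
Δrequired reserves = 2% × −$470B = −$9.4B.
Δexcess reserves = Δreserves − Δrequired = −$854B − (−$9.4B) = -$844.6 billion.

-$844.6 billion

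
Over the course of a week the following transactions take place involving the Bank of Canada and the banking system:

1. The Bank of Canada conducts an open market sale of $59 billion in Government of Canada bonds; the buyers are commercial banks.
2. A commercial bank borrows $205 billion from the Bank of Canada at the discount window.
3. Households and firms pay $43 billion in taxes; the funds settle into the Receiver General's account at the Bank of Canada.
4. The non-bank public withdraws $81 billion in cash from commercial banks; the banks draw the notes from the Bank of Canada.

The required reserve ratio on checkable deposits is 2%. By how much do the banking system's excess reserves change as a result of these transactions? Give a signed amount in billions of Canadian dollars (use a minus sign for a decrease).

+$24.48 billion

OMO sale (to banks) $59 billion: reserves −$59B, deposits 0.
Discount-window loan $205 billion: reserves +$205B, deposits 0.
Government account inflow $43 billion: reserves −$43B, deposits −$43B.
Currency withdrawal $81 billion: reserves −$81B, deposits −$81B.
Totals: Δreserves = +$22B, Δdeposits = −$124B.
Δrequired reserves = 2% × −$124B = −$2.48B.
Δexcess reserves = Δreserves − Δrequired = +$22B − (−$2.48B) = +$24.48 billion.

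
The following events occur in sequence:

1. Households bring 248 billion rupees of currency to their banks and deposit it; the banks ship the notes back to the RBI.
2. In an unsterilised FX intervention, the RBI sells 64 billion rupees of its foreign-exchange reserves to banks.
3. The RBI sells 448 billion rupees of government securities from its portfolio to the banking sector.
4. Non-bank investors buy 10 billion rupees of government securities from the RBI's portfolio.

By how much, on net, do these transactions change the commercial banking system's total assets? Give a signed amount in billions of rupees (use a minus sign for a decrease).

+238 billion

Currency deposit 248 billion rupees: bank balance sheets expand → +248B.
FX sale 64 billion rupees: just an asset swap on bank balance sheets → 0.
OMO sale (to banks) 448 billion rupees: just an asset swap on bank balance sheets → 0.
Asset sale (to non-banks) 10 billion rupees: bank balance sheets shrink → −10B.
Net: 248 + 0 + 0 − 10 = +238 billion.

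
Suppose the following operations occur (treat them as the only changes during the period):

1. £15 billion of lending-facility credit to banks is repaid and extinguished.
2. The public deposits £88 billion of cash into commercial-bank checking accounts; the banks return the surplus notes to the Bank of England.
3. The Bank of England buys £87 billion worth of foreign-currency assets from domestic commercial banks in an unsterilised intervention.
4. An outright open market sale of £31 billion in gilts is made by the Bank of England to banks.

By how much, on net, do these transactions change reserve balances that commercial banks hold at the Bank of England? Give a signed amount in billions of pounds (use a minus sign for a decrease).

Bank of England balance sheet:
  Assets:      Securities −£31B, Loans to banks −£15B, Foreign assets +£87B
  Liabilities: Bank reserves +£129B, Currency in circulation −£88B
Commercial banking system:
  Assets:      Reserves at CB +£129B, Securities +£31B, Foreign assets −£87B
  Liabilities: Checkable deposits +£88B, Borrowings from CB −£15B
So the change in reserve balances that commercial banks hold at the Bank of England is +£129 billion.

+£129 billion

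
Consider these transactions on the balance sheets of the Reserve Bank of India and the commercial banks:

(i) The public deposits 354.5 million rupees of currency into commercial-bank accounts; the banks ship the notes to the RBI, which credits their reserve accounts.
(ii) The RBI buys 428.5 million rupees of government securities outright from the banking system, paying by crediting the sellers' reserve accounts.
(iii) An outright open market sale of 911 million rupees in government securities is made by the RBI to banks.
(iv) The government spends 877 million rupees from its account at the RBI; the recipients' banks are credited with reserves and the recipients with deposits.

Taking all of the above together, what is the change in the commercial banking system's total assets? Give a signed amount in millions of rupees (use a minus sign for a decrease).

Currency deposit 354.5 million rupees: bank balance sheets expand → +354.5M.
OMO purchase (from banks) 428.5 million rupees: just an asset swap on bank balance sheets → 0.
OMO sale (to banks) 911 million rupees: just an asset swap on bank balance sheets → 0.
Government spending 877 million rupees: bank balance sheets expand → +877M.
Net: 354.5 + 0 + 0 + 877 = +1231.5 million.

+1231.5 million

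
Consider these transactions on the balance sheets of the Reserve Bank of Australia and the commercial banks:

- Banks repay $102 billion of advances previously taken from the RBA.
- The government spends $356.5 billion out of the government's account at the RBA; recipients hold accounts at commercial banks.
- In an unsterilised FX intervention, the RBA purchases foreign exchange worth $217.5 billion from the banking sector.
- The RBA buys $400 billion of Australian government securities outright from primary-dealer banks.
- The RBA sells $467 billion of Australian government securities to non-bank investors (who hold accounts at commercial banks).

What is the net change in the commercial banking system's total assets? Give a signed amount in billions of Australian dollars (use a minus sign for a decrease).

Discount-window repayment $102 billion: bank balance sheets shrink → −$102B.
Government spending $356.5 billion: bank balance sheets expand → +$356.5B.
FX purchase $217.5 billion: just an asset swap on bank balance sheets → 0.
OMO purchase (from banks) $400 billion: just an asset swap on bank balance sheets → 0.
Asset sale (to non-banks) $467 billion: bank balance sheets shrink → −$467B.
Net: −102 + 356.5 + 0 + 0 − 467 = -$212.5 billion.

-$212.5 billion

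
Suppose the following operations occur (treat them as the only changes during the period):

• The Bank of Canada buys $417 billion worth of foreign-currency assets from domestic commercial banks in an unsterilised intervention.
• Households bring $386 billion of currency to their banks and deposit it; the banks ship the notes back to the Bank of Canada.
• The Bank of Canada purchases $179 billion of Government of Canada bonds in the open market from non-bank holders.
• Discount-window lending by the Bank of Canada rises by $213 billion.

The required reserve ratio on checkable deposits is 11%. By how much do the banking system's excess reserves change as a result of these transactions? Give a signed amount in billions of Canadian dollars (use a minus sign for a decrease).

FX purchase $417 billion: reserves +$417B, deposits 0.
Currency deposit $386 billion: reserves +$386B, deposits +$386B.
Asset purchase (from non-banks) $179 billion: reserves +$179B, deposits +$179B.
Discount-window loan $213 billion: reserves +$213B, deposits 0.
Totals: Δreserves = +$1195B, Δdeposits = +$565B.
Δrequired reserves = 11% × +$565B = +$62.15B.
Δexcess reserves = Δreserves − Δrequired = +$1195B − (+$62.15B) = +$1132.85 billion.

+$1132.85 billion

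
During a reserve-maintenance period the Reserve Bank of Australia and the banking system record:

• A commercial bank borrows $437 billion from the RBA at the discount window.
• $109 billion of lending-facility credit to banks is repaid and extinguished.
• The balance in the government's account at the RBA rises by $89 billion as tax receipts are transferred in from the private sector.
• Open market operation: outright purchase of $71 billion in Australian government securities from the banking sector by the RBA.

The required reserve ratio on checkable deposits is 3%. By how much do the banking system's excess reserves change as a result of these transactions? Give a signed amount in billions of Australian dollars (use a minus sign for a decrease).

+$312.67 billion

Discount-window loan $437 billion: reserves +$437B, deposits 0.
Discount-window repayment $109 billion: reserves −$109B, deposits 0.
Government account inflow $89 billion: reserves −$89B, deposits −$89B.
OMO purchase (from banks) $71 billion: reserves +$71B, deposits 0.
Totals: Δreserves = +$310B, Δdeposits = −$89B.
Δrequired reserves = 3% × −$89B = −$2.67B.
Δexcess reserves = Δreserves − Δrequired = +$310B − (−$2.67B) = +$312.67 billion.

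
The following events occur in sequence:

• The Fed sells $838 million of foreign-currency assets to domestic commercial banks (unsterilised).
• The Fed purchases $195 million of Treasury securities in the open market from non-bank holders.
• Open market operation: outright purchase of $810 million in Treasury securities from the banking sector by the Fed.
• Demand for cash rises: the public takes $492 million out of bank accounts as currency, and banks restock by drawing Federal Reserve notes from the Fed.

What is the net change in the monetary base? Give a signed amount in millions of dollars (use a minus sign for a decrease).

FX sale $838 million: Fed balance sheet contracts → −$838M.
Asset purchase (from non-banks) $195 million: Fed balance sheet expands → +$195M.
OMO purchase (from banks) $810 million: Fed balance sheet expands → +$810M.
Currency withdrawal $492 million: just a shift between currency and reserves — both are base money → 0.
Net: −838 + 195 + 810 + 0 = +$167 million.

+$167 million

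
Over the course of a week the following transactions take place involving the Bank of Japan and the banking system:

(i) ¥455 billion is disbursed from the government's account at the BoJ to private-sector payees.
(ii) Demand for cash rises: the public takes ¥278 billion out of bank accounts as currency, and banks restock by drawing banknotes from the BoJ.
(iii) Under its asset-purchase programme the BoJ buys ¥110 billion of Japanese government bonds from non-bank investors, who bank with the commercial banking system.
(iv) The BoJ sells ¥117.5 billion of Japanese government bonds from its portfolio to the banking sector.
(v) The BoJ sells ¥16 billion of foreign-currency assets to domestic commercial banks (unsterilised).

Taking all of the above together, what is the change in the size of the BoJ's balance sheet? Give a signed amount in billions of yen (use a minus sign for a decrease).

-¥23.5 billion

BoJ balance sheet:
  Assets:      Securities −¥7.5B, Foreign assets −¥16B
  Liabilities: Bank reserves +¥153.5B, Currency in circulation +¥278B, Government deposits −¥455B
Change in total BoJ assets = -¥23.5 billion.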